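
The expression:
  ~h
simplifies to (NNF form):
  ~h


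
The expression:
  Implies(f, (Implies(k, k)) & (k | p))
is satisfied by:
  {k: True, p: True, f: False}
  {k: True, p: False, f: False}
  {p: True, k: False, f: False}
  {k: False, p: False, f: False}
  {f: True, k: True, p: True}
  {f: True, k: True, p: False}
  {f: True, p: True, k: False}


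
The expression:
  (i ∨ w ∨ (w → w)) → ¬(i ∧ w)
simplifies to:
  ¬i ∨ ¬w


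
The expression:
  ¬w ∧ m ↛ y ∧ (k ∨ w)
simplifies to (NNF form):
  k ∧ m ∧ ¬w ∧ ¬y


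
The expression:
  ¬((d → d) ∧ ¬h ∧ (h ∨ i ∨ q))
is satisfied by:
  {h: True, q: False, i: False}
  {i: True, h: True, q: False}
  {h: True, q: True, i: False}
  {i: True, h: True, q: True}
  {i: False, q: False, h: False}


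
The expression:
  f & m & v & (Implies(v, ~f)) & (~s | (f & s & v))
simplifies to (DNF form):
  False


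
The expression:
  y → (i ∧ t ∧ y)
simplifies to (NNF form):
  (i ∧ t) ∨ ¬y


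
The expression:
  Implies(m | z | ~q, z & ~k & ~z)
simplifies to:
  q & ~m & ~z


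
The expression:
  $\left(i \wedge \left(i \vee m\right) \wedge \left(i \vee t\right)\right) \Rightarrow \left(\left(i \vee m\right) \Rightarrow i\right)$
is always true.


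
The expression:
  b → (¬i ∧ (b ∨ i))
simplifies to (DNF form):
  ¬b ∨ ¬i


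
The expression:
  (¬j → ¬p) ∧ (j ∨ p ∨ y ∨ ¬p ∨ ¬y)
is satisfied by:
  {j: True, p: False}
  {p: False, j: False}
  {p: True, j: True}


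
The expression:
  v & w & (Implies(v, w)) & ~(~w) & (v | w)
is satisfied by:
  {w: True, v: True}


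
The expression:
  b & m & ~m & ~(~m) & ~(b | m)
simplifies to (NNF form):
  False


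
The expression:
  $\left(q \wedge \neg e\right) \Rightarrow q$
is always true.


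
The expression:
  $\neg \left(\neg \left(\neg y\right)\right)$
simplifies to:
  $\neg y$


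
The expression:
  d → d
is always true.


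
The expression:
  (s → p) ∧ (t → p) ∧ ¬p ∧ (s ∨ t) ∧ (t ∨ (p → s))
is never true.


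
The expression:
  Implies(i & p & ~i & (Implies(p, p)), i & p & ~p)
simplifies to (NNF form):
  True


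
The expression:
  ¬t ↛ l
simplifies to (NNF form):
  l ∨ ¬t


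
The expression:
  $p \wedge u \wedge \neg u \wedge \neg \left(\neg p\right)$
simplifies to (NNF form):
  $\text{False}$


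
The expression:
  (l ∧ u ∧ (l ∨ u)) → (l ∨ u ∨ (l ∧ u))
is always true.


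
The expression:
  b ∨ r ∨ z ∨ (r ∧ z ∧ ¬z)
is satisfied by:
  {r: True, b: True, z: True}
  {r: True, b: True, z: False}
  {r: True, z: True, b: False}
  {r: True, z: False, b: False}
  {b: True, z: True, r: False}
  {b: True, z: False, r: False}
  {z: True, b: False, r: False}


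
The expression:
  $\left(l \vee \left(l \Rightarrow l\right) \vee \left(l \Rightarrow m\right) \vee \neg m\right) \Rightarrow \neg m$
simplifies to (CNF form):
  $\neg m$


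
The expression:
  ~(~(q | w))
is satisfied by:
  {q: True, w: True}
  {q: True, w: False}
  {w: True, q: False}


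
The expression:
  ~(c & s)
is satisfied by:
  {s: False, c: False}
  {c: True, s: False}
  {s: True, c: False}


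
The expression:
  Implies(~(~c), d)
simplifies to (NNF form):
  d | ~c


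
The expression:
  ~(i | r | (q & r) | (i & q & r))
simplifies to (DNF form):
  ~i & ~r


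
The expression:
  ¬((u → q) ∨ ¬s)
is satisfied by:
  {u: True, s: True, q: False}


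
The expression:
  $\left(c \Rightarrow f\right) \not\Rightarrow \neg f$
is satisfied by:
  {f: True}


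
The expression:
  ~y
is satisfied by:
  {y: False}


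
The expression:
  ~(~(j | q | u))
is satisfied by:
  {q: True, u: True, j: True}
  {q: True, u: True, j: False}
  {q: True, j: True, u: False}
  {q: True, j: False, u: False}
  {u: True, j: True, q: False}
  {u: True, j: False, q: False}
  {j: True, u: False, q: False}


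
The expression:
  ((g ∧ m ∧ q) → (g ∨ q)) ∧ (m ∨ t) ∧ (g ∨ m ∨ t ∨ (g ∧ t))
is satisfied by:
  {t: True, m: True}
  {t: True, m: False}
  {m: True, t: False}


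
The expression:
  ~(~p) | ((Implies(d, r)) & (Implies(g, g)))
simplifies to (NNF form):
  p | r | ~d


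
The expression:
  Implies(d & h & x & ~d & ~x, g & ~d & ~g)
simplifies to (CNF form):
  True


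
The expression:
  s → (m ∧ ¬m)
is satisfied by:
  {s: False}


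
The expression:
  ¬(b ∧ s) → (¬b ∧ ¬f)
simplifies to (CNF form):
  (b ∨ ¬b) ∧ (b ∨ ¬f) ∧ (s ∨ ¬b) ∧ (s ∨ ¬f)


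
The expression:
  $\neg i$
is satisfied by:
  {i: False}


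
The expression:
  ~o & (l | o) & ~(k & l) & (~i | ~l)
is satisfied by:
  {l: True, i: False, o: False, k: False}


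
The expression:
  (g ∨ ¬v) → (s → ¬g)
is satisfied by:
  {s: False, g: False}
  {g: True, s: False}
  {s: True, g: False}


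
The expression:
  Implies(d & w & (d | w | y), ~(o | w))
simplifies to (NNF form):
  ~d | ~w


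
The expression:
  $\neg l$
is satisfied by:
  {l: False}


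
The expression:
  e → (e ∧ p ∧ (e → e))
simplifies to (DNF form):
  p ∨ ¬e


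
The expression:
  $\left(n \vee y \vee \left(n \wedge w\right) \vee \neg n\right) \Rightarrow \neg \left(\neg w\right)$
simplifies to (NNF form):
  $w$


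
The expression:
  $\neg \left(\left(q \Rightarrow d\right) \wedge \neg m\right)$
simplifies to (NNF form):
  $m \vee \left(q \wedge \neg d\right)$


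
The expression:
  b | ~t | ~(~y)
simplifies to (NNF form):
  b | y | ~t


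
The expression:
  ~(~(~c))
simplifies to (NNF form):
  ~c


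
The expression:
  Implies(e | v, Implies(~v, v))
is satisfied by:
  {v: True, e: False}
  {e: False, v: False}
  {e: True, v: True}


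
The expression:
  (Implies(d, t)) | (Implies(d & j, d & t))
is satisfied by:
  {t: True, d: False, j: False}
  {t: False, d: False, j: False}
  {j: True, t: True, d: False}
  {j: True, t: False, d: False}
  {d: True, t: True, j: False}
  {d: True, t: False, j: False}
  {d: True, j: True, t: True}


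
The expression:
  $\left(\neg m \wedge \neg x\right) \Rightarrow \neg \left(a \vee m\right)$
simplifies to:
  $m \vee x \vee \neg a$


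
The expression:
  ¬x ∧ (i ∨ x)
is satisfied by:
  {i: True, x: False}


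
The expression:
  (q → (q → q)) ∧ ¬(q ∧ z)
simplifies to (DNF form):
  ¬q ∨ ¬z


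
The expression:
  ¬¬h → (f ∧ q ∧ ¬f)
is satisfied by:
  {h: False}


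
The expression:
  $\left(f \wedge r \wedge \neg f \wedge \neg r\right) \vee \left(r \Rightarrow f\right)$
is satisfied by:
  {f: True, r: False}
  {r: False, f: False}
  {r: True, f: True}


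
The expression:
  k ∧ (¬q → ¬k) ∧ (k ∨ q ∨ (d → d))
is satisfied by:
  {q: True, k: True}


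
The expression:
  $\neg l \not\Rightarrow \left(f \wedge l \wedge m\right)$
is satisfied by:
  {l: False}


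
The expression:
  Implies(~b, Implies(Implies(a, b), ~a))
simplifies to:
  True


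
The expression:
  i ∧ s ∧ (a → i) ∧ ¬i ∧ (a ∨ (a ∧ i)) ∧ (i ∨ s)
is never true.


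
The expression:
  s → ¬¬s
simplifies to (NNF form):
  True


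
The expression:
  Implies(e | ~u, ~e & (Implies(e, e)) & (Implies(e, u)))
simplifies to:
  ~e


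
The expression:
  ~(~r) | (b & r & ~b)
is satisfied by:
  {r: True}


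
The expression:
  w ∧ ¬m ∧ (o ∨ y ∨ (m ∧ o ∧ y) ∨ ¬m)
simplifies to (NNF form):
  w ∧ ¬m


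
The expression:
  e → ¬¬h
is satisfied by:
  {h: True, e: False}
  {e: False, h: False}
  {e: True, h: True}


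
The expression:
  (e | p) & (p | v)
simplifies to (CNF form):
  (e | p) & (p | v)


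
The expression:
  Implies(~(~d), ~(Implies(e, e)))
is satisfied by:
  {d: False}


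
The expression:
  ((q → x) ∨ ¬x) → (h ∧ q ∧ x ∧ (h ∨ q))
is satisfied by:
  {h: True, x: True, q: True}


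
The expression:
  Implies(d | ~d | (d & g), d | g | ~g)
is always true.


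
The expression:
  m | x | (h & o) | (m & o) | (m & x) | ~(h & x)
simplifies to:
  True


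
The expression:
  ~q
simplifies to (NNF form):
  ~q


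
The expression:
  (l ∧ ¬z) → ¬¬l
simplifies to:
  True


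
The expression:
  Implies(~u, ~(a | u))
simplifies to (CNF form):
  u | ~a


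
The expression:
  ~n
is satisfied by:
  {n: False}


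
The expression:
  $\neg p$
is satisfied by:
  {p: False}


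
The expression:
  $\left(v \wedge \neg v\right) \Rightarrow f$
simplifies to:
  $\text{True}$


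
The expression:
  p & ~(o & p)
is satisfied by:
  {p: True, o: False}


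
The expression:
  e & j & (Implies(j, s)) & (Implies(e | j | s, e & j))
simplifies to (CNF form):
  e & j & s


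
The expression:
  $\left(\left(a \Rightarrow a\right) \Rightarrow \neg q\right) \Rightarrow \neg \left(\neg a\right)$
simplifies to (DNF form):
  $a \vee q$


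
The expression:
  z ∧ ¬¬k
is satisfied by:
  {z: True, k: True}


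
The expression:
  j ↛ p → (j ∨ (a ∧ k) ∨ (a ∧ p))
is always true.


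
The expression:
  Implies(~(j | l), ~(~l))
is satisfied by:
  {l: True, j: True}
  {l: True, j: False}
  {j: True, l: False}


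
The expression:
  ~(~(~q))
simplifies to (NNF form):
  ~q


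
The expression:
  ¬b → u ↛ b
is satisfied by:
  {b: True, u: True}
  {b: True, u: False}
  {u: True, b: False}


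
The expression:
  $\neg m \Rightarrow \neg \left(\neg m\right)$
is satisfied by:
  {m: True}


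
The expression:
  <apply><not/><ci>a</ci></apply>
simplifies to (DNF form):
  <apply><not/><ci>a</ci></apply>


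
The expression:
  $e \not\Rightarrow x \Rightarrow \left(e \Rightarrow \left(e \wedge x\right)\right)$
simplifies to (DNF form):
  $x \vee \neg e$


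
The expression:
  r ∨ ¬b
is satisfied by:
  {r: True, b: False}
  {b: False, r: False}
  {b: True, r: True}


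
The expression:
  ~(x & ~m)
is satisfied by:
  {m: True, x: False}
  {x: False, m: False}
  {x: True, m: True}


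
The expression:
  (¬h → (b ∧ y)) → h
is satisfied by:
  {h: True, y: False, b: False}
  {h: False, y: False, b: False}
  {b: True, h: True, y: False}
  {b: True, h: False, y: False}
  {y: True, h: True, b: False}
  {y: True, h: False, b: False}
  {y: True, b: True, h: True}


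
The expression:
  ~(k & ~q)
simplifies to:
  q | ~k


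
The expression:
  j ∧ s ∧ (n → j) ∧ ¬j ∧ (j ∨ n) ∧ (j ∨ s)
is never true.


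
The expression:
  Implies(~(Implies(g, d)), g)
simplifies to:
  True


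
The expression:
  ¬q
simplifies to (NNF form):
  ¬q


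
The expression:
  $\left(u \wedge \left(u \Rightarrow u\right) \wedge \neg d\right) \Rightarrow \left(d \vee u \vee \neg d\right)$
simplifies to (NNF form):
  $\text{True}$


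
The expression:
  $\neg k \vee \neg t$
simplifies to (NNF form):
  $\neg k \vee \neg t$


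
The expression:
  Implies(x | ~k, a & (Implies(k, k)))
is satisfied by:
  {a: True, k: True, x: False}
  {a: True, k: False, x: False}
  {a: True, x: True, k: True}
  {a: True, x: True, k: False}
  {k: True, x: False, a: False}


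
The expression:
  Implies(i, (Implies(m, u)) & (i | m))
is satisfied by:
  {u: True, m: False, i: False}
  {m: False, i: False, u: False}
  {i: True, u: True, m: False}
  {i: True, m: False, u: False}
  {u: True, m: True, i: False}
  {m: True, u: False, i: False}
  {i: True, m: True, u: True}


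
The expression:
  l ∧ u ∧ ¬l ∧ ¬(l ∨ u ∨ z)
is never true.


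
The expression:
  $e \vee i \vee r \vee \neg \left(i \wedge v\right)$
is always true.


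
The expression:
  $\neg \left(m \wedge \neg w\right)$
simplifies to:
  $w \vee \neg m$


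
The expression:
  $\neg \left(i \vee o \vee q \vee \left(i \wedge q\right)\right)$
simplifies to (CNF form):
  $\neg i \wedge \neg o \wedge \neg q$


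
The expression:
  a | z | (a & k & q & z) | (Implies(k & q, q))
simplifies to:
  True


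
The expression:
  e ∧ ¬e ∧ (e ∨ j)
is never true.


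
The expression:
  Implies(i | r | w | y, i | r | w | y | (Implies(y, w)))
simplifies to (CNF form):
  True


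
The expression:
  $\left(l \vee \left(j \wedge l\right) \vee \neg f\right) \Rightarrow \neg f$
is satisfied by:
  {l: False, f: False}
  {f: True, l: False}
  {l: True, f: False}


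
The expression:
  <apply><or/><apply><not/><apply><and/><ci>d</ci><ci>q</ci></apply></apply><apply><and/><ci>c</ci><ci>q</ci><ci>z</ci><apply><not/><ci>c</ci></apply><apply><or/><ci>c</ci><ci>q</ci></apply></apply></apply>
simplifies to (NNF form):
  <apply><or/><apply><not/><ci>d</ci></apply><apply><not/><ci>q</ci></apply></apply>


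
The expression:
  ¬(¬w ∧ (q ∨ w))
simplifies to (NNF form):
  w ∨ ¬q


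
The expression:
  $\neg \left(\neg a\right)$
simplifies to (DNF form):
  $a$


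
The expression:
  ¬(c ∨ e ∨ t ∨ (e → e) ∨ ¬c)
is never true.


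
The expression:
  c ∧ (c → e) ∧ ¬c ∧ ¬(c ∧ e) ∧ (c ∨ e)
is never true.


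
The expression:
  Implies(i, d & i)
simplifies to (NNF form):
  d | ~i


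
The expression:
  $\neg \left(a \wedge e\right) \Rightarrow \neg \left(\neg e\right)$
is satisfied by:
  {e: True}


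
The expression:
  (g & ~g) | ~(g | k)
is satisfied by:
  {g: False, k: False}


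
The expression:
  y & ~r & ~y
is never true.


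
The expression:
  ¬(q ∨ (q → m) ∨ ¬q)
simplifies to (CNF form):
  False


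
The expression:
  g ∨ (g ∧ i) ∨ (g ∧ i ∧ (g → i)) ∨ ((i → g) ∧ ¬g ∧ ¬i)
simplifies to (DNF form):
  g ∨ ¬i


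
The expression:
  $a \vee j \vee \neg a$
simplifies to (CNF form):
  $\text{True}$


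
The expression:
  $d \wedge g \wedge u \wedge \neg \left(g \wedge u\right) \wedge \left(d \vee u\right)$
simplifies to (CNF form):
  $\text{False}$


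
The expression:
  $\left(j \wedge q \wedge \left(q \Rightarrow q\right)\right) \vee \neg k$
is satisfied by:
  {q: True, j: True, k: False}
  {q: True, j: False, k: False}
  {j: True, q: False, k: False}
  {q: False, j: False, k: False}
  {q: True, k: True, j: True}


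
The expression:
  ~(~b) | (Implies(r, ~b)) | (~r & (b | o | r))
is always true.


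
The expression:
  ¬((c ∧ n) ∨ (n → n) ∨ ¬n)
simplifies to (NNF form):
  False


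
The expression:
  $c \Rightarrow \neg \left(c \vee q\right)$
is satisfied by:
  {c: False}


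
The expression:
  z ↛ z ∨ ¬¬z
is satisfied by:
  {z: True}


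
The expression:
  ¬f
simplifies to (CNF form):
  ¬f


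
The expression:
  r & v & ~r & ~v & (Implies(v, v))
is never true.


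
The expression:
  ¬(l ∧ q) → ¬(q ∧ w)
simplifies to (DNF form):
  l ∨ ¬q ∨ ¬w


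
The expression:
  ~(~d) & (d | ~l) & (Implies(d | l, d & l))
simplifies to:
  d & l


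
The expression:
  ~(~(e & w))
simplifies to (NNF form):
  e & w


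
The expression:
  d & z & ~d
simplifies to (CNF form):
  False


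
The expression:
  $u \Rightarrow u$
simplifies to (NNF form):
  $\text{True}$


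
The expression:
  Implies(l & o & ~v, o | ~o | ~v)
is always true.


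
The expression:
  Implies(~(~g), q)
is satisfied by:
  {q: True, g: False}
  {g: False, q: False}
  {g: True, q: True}


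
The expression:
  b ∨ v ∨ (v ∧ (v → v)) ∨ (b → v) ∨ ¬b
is always true.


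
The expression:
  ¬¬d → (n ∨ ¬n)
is always true.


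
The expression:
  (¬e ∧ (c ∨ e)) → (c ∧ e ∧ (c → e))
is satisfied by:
  {e: True, c: False}
  {c: False, e: False}
  {c: True, e: True}


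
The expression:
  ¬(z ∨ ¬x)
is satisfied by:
  {x: True, z: False}


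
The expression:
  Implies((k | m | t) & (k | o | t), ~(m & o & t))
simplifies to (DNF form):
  ~m | ~o | ~t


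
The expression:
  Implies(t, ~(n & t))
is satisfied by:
  {t: False, n: False}
  {n: True, t: False}
  {t: True, n: False}


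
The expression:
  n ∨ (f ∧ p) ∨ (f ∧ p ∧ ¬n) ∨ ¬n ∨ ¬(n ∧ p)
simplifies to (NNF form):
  True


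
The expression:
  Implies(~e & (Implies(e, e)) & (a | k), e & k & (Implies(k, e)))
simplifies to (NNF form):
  e | (~a & ~k)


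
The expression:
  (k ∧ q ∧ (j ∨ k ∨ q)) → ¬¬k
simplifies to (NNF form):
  True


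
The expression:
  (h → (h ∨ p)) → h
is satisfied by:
  {h: True}


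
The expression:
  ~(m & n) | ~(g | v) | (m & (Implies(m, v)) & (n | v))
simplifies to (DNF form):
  v | ~g | ~m | ~n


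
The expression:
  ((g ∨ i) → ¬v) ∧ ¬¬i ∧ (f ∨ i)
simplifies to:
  i ∧ ¬v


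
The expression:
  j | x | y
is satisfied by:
  {j: True, y: True, x: True}
  {j: True, y: True, x: False}
  {j: True, x: True, y: False}
  {j: True, x: False, y: False}
  {y: True, x: True, j: False}
  {y: True, x: False, j: False}
  {x: True, y: False, j: False}


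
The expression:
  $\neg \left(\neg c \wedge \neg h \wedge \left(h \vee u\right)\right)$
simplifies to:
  $c \vee h \vee \neg u$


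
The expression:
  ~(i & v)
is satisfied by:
  {v: False, i: False}
  {i: True, v: False}
  {v: True, i: False}


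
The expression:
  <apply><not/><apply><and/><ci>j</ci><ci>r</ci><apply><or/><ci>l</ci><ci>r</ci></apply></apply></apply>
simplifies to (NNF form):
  <apply><or/><apply><not/><ci>j</ci></apply><apply><not/><ci>r</ci></apply></apply>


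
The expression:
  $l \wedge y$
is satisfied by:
  {y: True, l: True}


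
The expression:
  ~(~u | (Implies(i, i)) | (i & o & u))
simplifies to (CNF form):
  False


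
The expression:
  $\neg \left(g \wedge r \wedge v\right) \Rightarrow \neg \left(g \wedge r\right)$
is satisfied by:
  {v: True, g: False, r: False}
  {g: False, r: False, v: False}
  {r: True, v: True, g: False}
  {r: True, g: False, v: False}
  {v: True, g: True, r: False}
  {g: True, v: False, r: False}
  {r: True, g: True, v: True}


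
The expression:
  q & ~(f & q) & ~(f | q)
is never true.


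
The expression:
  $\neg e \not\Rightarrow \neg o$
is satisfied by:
  {o: True, e: False}


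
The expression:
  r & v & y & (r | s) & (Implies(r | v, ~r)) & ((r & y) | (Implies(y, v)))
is never true.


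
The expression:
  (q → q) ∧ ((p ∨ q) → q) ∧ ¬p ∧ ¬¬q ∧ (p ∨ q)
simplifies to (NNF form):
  q ∧ ¬p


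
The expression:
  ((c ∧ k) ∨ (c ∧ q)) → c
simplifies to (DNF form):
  True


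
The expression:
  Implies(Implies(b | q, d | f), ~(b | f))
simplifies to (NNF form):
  ~f & (~b | ~d)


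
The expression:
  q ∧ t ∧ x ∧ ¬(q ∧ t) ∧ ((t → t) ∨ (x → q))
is never true.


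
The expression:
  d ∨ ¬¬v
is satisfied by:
  {d: True, v: True}
  {d: True, v: False}
  {v: True, d: False}


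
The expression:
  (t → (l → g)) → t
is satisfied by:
  {t: True}


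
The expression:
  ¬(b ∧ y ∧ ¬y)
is always true.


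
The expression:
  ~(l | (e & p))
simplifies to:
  ~l & (~e | ~p)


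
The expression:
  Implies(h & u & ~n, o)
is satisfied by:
  {n: True, o: True, h: False, u: False}
  {n: True, h: False, u: False, o: False}
  {o: True, h: False, u: False, n: False}
  {o: False, h: False, u: False, n: False}
  {n: True, u: True, o: True, h: False}
  {n: True, u: True, o: False, h: False}
  {u: True, o: True, n: False, h: False}
  {u: True, n: False, h: False, o: False}
  {o: True, n: True, h: True, u: False}
  {n: True, h: True, o: False, u: False}
  {o: True, h: True, n: False, u: False}
  {h: True, n: False, u: False, o: False}
  {n: True, u: True, h: True, o: True}
  {n: True, u: True, h: True, o: False}
  {u: True, h: True, o: True, n: False}


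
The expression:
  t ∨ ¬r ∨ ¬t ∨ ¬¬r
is always true.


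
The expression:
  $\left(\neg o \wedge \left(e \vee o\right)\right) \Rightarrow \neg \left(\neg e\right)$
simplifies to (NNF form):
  $\text{True}$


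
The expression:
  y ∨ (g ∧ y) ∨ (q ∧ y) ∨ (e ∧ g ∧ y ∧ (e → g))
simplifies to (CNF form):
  y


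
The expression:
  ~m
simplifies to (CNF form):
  ~m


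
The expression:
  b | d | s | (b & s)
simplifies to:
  b | d | s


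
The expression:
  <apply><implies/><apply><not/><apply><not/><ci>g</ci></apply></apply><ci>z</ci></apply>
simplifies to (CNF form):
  <apply><or/><ci>z</ci><apply><not/><ci>g</ci></apply></apply>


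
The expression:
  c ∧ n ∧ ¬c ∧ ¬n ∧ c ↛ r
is never true.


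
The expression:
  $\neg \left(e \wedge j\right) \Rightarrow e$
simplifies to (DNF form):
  $e$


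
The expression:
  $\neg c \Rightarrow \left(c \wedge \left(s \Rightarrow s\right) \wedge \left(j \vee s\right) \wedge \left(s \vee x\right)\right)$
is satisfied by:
  {c: True}


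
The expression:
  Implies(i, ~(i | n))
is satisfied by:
  {i: False}


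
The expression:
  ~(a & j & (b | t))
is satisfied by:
  {t: False, a: False, j: False, b: False}
  {b: True, t: False, a: False, j: False}
  {t: True, b: False, a: False, j: False}
  {b: True, t: True, a: False, j: False}
  {j: True, b: False, t: False, a: False}
  {j: True, b: True, t: False, a: False}
  {j: True, t: True, b: False, a: False}
  {j: True, b: True, t: True, a: False}
  {a: True, j: False, t: False, b: False}
  {a: True, b: True, j: False, t: False}
  {a: True, t: True, j: False, b: False}
  {b: True, a: True, t: True, j: False}
  {a: True, j: True, b: False, t: False}


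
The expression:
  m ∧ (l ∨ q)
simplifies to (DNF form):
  (l ∧ m) ∨ (m ∧ q)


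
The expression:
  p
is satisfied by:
  {p: True}


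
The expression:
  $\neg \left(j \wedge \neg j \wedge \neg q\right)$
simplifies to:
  $\text{True}$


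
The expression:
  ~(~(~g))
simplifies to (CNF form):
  ~g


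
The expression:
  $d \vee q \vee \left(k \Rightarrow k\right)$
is always true.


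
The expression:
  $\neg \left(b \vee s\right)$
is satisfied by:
  {b: False, s: False}


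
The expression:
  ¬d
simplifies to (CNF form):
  ¬d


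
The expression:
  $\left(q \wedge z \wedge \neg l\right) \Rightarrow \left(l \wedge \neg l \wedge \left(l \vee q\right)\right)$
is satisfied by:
  {l: True, z: False, q: False}
  {l: False, z: False, q: False}
  {q: True, l: True, z: False}
  {q: True, l: False, z: False}
  {z: True, l: True, q: False}
  {z: True, l: False, q: False}
  {z: True, q: True, l: True}


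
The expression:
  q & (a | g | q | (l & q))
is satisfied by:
  {q: True}


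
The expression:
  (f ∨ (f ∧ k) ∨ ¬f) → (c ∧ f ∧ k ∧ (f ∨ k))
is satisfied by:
  {c: True, f: True, k: True}


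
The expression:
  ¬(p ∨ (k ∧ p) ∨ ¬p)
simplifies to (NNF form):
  False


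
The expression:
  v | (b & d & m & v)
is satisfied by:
  {v: True}


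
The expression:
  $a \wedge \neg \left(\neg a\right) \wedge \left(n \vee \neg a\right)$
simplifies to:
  $a \wedge n$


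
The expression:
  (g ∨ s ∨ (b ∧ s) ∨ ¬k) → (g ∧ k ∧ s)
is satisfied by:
  {k: True, g: False, s: False}
  {k: True, s: True, g: True}


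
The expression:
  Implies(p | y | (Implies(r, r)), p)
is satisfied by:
  {p: True}


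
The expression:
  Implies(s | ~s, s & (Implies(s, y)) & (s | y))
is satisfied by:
  {s: True, y: True}


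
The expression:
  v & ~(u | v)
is never true.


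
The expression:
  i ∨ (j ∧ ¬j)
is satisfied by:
  {i: True}


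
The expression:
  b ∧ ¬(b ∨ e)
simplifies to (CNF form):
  False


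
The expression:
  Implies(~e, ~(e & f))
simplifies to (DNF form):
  True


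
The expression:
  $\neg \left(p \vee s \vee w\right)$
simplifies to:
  $\neg p \wedge \neg s \wedge \neg w$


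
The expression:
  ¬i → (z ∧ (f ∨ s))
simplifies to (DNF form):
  i ∨ (f ∧ z) ∨ (s ∧ z)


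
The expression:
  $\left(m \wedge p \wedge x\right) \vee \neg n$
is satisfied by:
  {m: True, p: True, x: True, n: False}
  {m: True, p: True, x: False, n: False}
  {m: True, x: True, p: False, n: False}
  {m: True, x: False, p: False, n: False}
  {p: True, x: True, m: False, n: False}
  {p: True, x: False, m: False, n: False}
  {x: True, m: False, p: False, n: False}
  {x: False, m: False, p: False, n: False}
  {n: True, m: True, p: True, x: True}


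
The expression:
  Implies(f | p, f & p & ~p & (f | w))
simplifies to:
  ~f & ~p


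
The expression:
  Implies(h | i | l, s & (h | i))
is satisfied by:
  {h: True, s: True, i: True, l: False}
  {h: True, s: True, l: True, i: True}
  {h: True, s: True, i: False, l: False}
  {h: True, s: True, l: True, i: False}
  {s: True, i: True, l: False, h: False}
  {s: True, l: True, i: True, h: False}
  {s: True, i: False, l: False, h: False}
  {h: False, i: False, l: False, s: False}


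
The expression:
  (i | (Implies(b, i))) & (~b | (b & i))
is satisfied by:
  {i: True, b: False}
  {b: False, i: False}
  {b: True, i: True}


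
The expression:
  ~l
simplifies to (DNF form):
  ~l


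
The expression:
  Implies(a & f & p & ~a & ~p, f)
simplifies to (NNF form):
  True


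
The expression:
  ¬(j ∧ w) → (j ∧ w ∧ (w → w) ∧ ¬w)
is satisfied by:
  {j: True, w: True}


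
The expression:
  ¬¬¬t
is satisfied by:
  {t: False}


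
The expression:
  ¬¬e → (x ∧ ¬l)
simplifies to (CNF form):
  (x ∨ ¬e) ∧ (¬e ∨ ¬l)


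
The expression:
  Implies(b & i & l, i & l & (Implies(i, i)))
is always true.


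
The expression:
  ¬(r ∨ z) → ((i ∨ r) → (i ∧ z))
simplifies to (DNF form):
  r ∨ z ∨ ¬i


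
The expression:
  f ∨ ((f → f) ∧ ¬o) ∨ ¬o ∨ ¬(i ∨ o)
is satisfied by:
  {f: True, o: False}
  {o: False, f: False}
  {o: True, f: True}


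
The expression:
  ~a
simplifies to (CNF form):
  ~a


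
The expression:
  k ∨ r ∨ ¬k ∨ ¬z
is always true.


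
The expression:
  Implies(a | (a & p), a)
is always true.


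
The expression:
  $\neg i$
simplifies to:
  $\neg i$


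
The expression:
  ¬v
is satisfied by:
  {v: False}


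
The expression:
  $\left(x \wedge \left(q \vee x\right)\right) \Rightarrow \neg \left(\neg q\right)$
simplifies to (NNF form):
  $q \vee \neg x$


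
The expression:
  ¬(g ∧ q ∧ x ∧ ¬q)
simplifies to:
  True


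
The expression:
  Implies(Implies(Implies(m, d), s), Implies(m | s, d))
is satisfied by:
  {d: True, s: False, m: False}
  {d: True, m: True, s: False}
  {d: True, s: True, m: False}
  {d: True, m: True, s: True}
  {m: False, s: False, d: False}


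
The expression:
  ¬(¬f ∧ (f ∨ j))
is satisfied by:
  {f: True, j: False}
  {j: False, f: False}
  {j: True, f: True}


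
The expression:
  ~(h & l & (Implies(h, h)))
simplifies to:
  ~h | ~l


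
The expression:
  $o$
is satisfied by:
  {o: True}


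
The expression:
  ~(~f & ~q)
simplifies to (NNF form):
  f | q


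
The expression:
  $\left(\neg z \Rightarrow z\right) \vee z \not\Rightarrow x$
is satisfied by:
  {z: True}


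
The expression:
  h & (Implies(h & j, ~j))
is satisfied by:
  {h: True, j: False}


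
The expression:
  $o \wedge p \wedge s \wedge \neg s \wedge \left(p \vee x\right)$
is never true.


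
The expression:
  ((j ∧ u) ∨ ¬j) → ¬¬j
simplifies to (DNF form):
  j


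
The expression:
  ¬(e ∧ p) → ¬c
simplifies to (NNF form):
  (e ∧ p) ∨ ¬c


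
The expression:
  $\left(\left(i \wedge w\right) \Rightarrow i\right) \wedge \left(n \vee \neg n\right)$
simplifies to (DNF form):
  $\text{True}$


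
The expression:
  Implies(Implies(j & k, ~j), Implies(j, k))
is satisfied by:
  {k: True, j: False}
  {j: False, k: False}
  {j: True, k: True}


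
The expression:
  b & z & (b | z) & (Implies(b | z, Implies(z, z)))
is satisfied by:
  {z: True, b: True}


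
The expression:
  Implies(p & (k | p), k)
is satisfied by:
  {k: True, p: False}
  {p: False, k: False}
  {p: True, k: True}


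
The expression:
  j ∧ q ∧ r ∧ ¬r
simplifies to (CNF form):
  False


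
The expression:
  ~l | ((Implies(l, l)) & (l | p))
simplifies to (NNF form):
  True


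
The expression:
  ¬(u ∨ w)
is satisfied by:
  {u: False, w: False}


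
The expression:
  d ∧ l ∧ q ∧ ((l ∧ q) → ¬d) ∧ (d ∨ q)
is never true.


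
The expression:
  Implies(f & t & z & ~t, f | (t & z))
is always true.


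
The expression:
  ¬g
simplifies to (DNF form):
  ¬g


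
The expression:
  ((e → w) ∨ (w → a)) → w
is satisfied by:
  {w: True}


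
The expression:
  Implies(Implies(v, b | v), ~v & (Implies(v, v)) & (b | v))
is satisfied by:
  {b: True, v: False}


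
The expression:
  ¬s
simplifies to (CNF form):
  ¬s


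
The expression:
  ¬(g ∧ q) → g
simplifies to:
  g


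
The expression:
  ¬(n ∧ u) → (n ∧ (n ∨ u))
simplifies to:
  n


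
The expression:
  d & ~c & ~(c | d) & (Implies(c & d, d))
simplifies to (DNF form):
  False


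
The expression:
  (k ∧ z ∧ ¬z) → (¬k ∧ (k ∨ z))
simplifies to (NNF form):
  True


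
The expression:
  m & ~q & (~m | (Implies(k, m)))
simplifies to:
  m & ~q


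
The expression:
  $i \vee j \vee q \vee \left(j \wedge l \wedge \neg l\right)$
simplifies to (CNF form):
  $i \vee j \vee q$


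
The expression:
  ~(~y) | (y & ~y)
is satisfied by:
  {y: True}


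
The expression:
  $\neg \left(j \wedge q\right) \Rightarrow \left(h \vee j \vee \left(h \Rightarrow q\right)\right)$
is always true.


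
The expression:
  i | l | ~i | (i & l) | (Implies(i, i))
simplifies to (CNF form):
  True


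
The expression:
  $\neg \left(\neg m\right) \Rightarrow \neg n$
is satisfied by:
  {m: False, n: False}
  {n: True, m: False}
  {m: True, n: False}


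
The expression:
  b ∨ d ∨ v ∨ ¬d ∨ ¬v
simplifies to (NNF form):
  True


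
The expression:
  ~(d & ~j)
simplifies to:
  j | ~d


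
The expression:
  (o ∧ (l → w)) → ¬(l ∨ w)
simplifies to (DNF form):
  ¬o ∨ ¬w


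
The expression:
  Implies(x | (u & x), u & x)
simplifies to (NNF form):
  u | ~x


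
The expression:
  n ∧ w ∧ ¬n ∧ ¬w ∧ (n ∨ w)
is never true.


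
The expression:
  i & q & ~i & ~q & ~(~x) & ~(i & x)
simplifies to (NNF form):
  False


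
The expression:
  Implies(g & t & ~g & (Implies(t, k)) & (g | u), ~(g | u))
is always true.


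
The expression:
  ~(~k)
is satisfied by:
  {k: True}


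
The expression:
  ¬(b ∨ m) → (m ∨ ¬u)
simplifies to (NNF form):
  b ∨ m ∨ ¬u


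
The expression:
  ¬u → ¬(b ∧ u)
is always true.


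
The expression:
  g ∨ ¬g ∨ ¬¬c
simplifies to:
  True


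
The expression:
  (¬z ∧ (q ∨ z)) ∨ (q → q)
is always true.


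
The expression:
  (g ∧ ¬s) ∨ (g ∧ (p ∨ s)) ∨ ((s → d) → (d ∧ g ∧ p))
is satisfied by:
  {g: True, s: True, d: False}
  {g: True, d: False, s: False}
  {g: True, s: True, d: True}
  {g: True, d: True, s: False}
  {s: True, d: False, g: False}


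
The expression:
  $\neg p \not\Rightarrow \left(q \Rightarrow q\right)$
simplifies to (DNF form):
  $\text{False}$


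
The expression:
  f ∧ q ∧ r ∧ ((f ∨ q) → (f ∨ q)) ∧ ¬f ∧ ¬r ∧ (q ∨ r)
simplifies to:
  False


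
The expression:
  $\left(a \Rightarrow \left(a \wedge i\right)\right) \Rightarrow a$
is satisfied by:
  {a: True}


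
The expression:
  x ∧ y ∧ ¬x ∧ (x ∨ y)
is never true.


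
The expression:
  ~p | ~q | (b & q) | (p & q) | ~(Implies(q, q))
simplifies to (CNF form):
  True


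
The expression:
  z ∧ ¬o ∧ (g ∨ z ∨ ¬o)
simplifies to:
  z ∧ ¬o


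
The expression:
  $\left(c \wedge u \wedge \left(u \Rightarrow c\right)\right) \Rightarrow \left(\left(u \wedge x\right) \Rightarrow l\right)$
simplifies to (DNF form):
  $l \vee \neg c \vee \neg u \vee \neg x$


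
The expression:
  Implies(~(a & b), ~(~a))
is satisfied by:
  {a: True}


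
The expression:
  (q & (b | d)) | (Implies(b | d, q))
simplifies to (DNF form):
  q | (~b & ~d)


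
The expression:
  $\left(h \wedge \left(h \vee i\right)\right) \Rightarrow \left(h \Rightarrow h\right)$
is always true.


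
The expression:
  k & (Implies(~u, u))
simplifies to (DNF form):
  k & u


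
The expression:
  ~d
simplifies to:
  ~d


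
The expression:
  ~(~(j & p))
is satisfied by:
  {p: True, j: True}


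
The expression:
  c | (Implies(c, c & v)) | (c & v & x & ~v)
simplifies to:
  True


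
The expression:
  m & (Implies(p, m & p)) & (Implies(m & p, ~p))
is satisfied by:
  {m: True, p: False}


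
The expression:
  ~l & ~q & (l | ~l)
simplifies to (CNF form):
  ~l & ~q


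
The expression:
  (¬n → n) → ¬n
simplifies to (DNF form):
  ¬n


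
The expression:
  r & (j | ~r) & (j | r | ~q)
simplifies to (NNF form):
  j & r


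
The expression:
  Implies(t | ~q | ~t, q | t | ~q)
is always true.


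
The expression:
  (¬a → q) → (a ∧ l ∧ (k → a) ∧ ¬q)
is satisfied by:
  {l: True, q: False, a: False}
  {q: False, a: False, l: False}
  {a: True, l: True, q: False}


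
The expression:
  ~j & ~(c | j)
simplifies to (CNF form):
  ~c & ~j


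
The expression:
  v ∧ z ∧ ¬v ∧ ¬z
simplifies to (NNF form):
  False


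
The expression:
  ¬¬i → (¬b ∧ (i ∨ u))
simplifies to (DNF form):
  ¬b ∨ ¬i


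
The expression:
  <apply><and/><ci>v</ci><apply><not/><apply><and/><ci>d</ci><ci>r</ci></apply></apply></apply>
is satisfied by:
  {v: True, d: False, r: False}
  {r: True, v: True, d: False}
  {d: True, v: True, r: False}


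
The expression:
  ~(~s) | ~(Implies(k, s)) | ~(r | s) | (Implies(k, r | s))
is always true.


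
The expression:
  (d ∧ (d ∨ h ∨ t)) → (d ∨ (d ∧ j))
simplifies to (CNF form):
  True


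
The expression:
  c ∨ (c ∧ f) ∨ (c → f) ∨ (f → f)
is always true.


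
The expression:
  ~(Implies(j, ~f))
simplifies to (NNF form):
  f & j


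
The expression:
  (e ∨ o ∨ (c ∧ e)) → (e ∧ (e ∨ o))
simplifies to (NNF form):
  e ∨ ¬o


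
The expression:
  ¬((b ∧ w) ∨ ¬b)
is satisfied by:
  {b: True, w: False}


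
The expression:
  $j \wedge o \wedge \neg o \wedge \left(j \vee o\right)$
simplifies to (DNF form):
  $\text{False}$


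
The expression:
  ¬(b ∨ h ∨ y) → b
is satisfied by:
  {y: True, b: True, h: True}
  {y: True, b: True, h: False}
  {y: True, h: True, b: False}
  {y: True, h: False, b: False}
  {b: True, h: True, y: False}
  {b: True, h: False, y: False}
  {h: True, b: False, y: False}


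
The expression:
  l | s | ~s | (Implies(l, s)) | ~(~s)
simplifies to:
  True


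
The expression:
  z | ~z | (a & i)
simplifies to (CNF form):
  True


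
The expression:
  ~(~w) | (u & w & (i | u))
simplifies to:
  w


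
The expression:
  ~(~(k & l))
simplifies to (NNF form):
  k & l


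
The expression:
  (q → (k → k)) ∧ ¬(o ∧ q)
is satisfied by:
  {o: False, q: False}
  {q: True, o: False}
  {o: True, q: False}


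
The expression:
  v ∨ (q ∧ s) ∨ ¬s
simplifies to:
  q ∨ v ∨ ¬s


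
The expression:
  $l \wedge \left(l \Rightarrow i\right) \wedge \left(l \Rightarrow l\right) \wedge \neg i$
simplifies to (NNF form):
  $\text{False}$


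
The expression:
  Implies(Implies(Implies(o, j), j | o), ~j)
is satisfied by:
  {j: False}


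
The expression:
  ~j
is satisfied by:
  {j: False}


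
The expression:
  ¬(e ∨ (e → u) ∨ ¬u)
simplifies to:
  False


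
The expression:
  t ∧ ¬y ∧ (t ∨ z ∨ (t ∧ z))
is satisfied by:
  {t: True, y: False}


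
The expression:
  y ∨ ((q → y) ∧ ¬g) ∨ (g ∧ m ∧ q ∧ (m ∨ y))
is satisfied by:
  {y: True, m: True, g: False, q: False}
  {y: True, m: False, g: False, q: False}
  {y: True, q: True, m: True, g: False}
  {y: True, q: True, m: False, g: False}
  {y: True, g: True, m: True, q: False}
  {y: True, g: True, m: False, q: False}
  {y: True, g: True, q: True, m: True}
  {y: True, g: True, q: True, m: False}
  {m: True, y: False, g: False, q: False}
  {y: False, m: False, g: False, q: False}
  {q: True, g: True, m: True, y: False}


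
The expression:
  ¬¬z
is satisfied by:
  {z: True}


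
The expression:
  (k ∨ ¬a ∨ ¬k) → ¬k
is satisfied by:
  {k: False}


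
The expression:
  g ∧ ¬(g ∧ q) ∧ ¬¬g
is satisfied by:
  {g: True, q: False}


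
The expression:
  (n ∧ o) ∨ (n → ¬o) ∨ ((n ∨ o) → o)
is always true.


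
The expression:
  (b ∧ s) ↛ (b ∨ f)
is never true.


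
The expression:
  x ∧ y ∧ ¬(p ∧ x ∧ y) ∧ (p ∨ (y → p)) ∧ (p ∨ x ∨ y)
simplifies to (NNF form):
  False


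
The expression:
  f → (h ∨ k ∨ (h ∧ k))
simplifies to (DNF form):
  h ∨ k ∨ ¬f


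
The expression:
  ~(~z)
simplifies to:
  z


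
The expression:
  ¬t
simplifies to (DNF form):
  ¬t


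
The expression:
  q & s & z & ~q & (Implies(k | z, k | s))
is never true.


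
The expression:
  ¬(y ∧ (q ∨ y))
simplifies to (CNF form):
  ¬y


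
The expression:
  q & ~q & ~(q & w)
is never true.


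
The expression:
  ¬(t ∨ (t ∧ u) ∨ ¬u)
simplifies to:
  u ∧ ¬t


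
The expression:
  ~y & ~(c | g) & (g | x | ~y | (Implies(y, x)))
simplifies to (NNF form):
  ~c & ~g & ~y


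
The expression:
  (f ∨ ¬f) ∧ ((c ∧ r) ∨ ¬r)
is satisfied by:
  {c: True, r: False}
  {r: False, c: False}
  {r: True, c: True}


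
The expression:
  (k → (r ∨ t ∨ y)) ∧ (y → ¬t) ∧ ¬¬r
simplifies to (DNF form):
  (r ∧ ¬t) ∨ (r ∧ ¬y)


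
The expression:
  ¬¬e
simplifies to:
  e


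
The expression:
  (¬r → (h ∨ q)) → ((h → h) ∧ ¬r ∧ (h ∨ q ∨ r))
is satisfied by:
  {r: False}


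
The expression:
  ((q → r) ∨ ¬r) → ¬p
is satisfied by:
  {p: False}


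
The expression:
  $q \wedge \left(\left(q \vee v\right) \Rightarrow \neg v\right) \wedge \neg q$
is never true.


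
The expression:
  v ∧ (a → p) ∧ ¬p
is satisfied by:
  {v: True, p: False, a: False}


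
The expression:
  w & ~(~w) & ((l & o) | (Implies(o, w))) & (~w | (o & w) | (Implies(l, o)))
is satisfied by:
  {w: True, o: True, l: False}
  {w: True, l: False, o: False}
  {w: True, o: True, l: True}
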